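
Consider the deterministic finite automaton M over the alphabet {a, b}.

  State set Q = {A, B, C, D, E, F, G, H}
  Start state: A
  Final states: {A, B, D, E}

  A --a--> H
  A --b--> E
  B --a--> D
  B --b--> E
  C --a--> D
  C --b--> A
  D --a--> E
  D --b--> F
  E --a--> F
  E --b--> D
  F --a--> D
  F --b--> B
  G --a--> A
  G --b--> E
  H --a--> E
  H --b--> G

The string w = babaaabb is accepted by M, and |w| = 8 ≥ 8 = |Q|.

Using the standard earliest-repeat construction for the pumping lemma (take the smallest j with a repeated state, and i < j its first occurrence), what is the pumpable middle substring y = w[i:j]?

State sequence: A -b-> E -a-> F -b-> B -a-> D -a-> E -a-> F -b-> B -b-> E
First repeat at step 5: E was already visited.

So i = 1, j = 5, giving x = w[0:1] = b, y = w[1:5] = abaa, z = w[5:8] = abb.
Check: |xy| = 5 ≤ 8 and |y| = 4 ≥ 1. Reading y takes M from E back to E, so every xyⁱz is accepted.

abaa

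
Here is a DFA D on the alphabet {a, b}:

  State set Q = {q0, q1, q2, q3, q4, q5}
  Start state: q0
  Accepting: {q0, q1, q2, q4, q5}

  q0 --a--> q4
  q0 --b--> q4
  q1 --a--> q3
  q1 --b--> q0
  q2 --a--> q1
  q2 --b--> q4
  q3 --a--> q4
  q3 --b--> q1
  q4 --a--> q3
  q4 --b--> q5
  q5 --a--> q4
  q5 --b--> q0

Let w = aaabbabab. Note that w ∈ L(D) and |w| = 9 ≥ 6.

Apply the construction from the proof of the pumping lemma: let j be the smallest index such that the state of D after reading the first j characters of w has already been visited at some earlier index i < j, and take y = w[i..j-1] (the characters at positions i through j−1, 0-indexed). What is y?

aa

Run of D on w = a a a b b a b a b:
  step 0: q0  (start)
  step 1: q4  (read a: q0→q4)
  step 2: q3  (read a: q4→q3)
  step 3: q4  (read a: q3→q4)   ← first repeat (q4 seen earlier)
  step 4: q5  (read b: q4→q5)
  step 5: q0  (read b: q5→q0)
  step 6: q4  (read a: q0→q4)
  step 7: q5  (read b: q4→q5)
  step 8: q4  (read a: q5→q4)
  step 9: q5  (read b: q4→q5)

So i = 1, j = 3, giving x = w[0:1] = a, y = w[1:3] = aa, z = w[3:9] = bbabab.
Check: |xy| = 3 ≤ 6 and |y| = 2 ≥ 1. Reading y takes D from q4 back to q4, so every xyⁱz is accepted.
The DFA has 6 states, so the proof of the pumping lemma guarantees a repeated state among the first 6+1 visited; the segment between the two visits is the pumpable y.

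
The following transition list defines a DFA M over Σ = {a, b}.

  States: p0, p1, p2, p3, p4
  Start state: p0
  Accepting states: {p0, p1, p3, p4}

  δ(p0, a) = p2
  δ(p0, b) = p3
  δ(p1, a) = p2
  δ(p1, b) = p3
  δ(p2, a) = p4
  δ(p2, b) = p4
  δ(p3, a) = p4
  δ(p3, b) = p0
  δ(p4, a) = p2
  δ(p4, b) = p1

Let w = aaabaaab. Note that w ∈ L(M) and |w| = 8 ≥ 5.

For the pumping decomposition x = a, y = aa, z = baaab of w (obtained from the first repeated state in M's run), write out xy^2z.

xy^2z = a·aa·aa·baaab = aaaaabaaab.
Reading y = aa takes M from p2 back to p2, so after x·y·y the machine is still in p2, and z then leads to the accepting state p4. Hence aaaaabaaab ∈ L(M).

aaaaabaaab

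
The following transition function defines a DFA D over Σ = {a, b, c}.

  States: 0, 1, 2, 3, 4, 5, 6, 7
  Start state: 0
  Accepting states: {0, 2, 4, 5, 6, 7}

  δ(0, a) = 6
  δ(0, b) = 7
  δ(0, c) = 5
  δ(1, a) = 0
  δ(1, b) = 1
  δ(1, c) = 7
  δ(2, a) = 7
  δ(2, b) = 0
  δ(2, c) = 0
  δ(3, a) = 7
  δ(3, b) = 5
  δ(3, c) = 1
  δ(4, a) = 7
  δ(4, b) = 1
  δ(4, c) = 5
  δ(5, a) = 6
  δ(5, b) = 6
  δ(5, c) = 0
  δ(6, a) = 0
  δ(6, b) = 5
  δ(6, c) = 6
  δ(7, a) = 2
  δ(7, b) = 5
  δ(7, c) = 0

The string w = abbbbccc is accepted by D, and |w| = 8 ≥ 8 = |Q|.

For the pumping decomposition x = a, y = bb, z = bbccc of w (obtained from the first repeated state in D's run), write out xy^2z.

abbbbbbccc

xy^2z = a·bb·bb·bbccc = abbbbbbccc.
Reading y = bb takes D from 6 back to 6, so after x·y·y the machine is still in 6, and z then leads to the accepting state 6. Hence abbbbbbccc ∈ L(D).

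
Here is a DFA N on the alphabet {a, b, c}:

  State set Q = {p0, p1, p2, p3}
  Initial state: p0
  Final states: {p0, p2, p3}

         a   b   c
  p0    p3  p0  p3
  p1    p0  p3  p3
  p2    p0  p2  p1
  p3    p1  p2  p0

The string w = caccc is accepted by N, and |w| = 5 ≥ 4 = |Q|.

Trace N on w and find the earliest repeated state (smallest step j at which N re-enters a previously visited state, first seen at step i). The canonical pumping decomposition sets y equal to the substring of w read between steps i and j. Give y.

State sequence: p0 -c-> p3 -a-> p1 -c-> p3 -c-> p0 -c-> p3
First repeat at step 3: p3 was already visited.

So i = 1, j = 3, giving x = w[0:1] = c, y = w[1:3] = ac, z = w[3:5] = cc.
Check: |xy| = 3 ≤ 4 and |y| = 2 ≥ 1. Reading y takes N from p3 back to p3, so every xyⁱz is accepted.
Pumping length from the standard proof: p = 4 (the number of states). The repeated state found above gives |xy| = j ≤ 4 and |y| = j − i ≥ 1.

ac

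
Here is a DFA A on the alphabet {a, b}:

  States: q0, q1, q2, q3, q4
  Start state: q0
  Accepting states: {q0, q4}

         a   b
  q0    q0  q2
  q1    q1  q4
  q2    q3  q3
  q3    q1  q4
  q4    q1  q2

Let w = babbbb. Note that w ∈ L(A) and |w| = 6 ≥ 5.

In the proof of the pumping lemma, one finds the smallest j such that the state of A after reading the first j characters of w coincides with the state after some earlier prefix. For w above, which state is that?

q2

Run of A on w = b a b b b b:
  step 0: q0  (start)
  step 1: q2  (read b: q0→q2)
  step 2: q3  (read a: q2→q3)
  step 3: q4  (read b: q3→q4)
  step 4: q2  (read b: q4→q2)   ← first repeat (q2 seen earlier)
  step 5: q3  (read b: q2→q3)
  step 6: q4  (read b: q3→q4)

The earliest repeat is at step j = 4: A is in q2, which it already visited at step i = 1.
With |Q| = 5, pigeonhole forces a state repeat no later than step 5; the substring read between the first and second visits to that state can be pumped.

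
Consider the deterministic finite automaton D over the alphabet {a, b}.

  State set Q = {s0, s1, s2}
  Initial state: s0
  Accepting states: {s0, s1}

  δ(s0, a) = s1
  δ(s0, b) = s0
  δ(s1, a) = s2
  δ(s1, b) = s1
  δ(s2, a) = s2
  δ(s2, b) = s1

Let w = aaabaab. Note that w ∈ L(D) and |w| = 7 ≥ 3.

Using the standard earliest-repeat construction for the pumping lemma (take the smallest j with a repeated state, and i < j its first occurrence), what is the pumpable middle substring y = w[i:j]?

a

Run of D on w = a a a b a a b:
  step 0: s0  (start)
  step 1: s1  (read a: s0→s1)
  step 2: s2  (read a: s1→s2)
  step 3: s2  (read a: s2→s2)   ← first repeat (s2 seen earlier)
  step 4: s1  (read b: s2→s1)
  step 5: s2  (read a: s1→s2)
  step 6: s2  (read a: s2→s2)
  step 7: s1  (read b: s2→s1)

So i = 2, j = 3, giving x = w[0:2] = aa, y = w[2:3] = a, z = w[3:7] = baab.
Check: |xy| = 3 ≤ 3 and |y| = 1 ≥ 1. Reading y takes D from s2 back to s2, so every xyⁱz is accepted.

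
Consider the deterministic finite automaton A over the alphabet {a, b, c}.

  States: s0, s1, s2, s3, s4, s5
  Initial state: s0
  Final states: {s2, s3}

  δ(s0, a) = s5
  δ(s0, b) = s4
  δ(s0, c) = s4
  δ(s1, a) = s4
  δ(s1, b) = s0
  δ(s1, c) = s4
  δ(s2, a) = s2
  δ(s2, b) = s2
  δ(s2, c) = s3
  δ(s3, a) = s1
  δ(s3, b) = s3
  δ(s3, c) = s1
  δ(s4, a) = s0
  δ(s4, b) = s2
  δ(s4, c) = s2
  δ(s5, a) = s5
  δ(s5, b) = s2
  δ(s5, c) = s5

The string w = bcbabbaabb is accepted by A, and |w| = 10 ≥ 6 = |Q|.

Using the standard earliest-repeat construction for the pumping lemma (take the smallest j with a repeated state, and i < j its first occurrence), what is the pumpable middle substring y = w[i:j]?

Run of A on w = b c b a b b a a b b:
  step 0: s0  (start)
  step 1: s4  (read b: s0→s4)
  step 2: s2  (read c: s4→s2)
  step 3: s2  (read b: s2→s2)   ← first repeat (s2 seen earlier)
  step 4: s2  (read a: s2→s2)
  step 5: s2  (read b: s2→s2)
  step 6: s2  (read b: s2→s2)
  step 7: s2  (read a: s2→s2)
  step 8: s2  (read a: s2→s2)
  step 9: s2  (read b: s2→s2)
  step 10: s2  (read b: s2→s2)

So i = 2, j = 3, giving x = w[0:2] = bc, y = w[2:3] = b, z = w[3:10] = abbaabb.
Check: |xy| = 3 ≤ 6 and |y| = 1 ≥ 1. Reading y takes A from s2 back to s2, so every xyⁱz is accepted.
Pumping length from the standard proof: p = 6 (the number of states). The repeated state found above gives |xy| = j ≤ 6 and |y| = j − i ≥ 1.

b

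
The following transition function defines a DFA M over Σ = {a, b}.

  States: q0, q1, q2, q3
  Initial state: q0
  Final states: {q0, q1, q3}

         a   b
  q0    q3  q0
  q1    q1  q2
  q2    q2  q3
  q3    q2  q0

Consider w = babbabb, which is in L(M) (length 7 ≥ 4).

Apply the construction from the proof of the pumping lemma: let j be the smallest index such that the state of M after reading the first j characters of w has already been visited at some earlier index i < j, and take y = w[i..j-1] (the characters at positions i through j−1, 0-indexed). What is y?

b

State sequence: q0 -b-> q0 -a-> q3 -b-> q0 -b-> q0 -a-> q3 -b-> q0 -b-> q0
First repeat at step 1: q0 was already visited.

So i = 0, j = 1, giving x = w[0:0] = ε, y = w[0:1] = b, z = w[1:7] = abbabb.
Check: |xy| = 1 ≤ 4 and |y| = 1 ≥ 1. Reading y takes M from q0 back to q0, so every xyⁱz is accepted.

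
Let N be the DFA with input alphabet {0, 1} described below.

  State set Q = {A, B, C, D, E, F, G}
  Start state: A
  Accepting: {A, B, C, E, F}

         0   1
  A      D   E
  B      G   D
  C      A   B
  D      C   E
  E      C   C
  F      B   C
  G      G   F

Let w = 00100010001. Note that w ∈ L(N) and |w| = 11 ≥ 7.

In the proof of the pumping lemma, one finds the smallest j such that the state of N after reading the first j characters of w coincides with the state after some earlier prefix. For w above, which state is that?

Run of N on w = 0 0 1 0 0 0 1 0 0 0 1:
  step 0: A  (start)
  step 1: D  (read 0: A→D)
  step 2: C  (read 0: D→C)
  step 3: B  (read 1: C→B)
  step 4: G  (read 0: B→G)
  step 5: G  (read 0: G→G)   ← first repeat (G seen earlier)
  step 6: G  (read 0: G→G)
  step 7: F  (read 1: G→F)
  step 8: B  (read 0: F→B)
  step 9: G  (read 0: B→G)
  step 10: G  (read 0: G→G)
  step 11: F  (read 1: G→F)

The earliest repeat is at step j = 5: N is in G, which it already visited at step i = 4.
Pumping length from the standard proof: p = 7 (the number of states). The repeated state found above gives |xy| = j ≤ 7 and |y| = j − i ≥ 1.

G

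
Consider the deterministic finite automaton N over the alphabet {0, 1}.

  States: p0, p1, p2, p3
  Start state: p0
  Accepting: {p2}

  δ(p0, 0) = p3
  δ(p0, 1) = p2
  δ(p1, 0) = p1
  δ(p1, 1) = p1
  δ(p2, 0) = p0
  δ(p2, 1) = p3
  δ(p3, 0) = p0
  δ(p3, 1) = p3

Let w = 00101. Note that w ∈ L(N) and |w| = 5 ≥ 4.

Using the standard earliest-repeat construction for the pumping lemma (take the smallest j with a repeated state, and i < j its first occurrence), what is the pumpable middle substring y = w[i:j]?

00

State sequence: p0 -0-> p3 -0-> p0 -1-> p2 -0-> p0 -1-> p2
First repeat at step 2: p0 was already visited.

So i = 0, j = 2, giving x = w[0:0] = ε, y = w[0:2] = 00, z = w[2:5] = 101.
Check: |xy| = 2 ≤ 4 and |y| = 2 ≥ 1. Reading y takes N from p0 back to p0, so every xyⁱz is accepted.
Since N has 4 states, any run of length ≥ 4 visits 4+1 states, so by pigeonhole some state repeats within the first 4 steps — that repeat gives the pumpable loop.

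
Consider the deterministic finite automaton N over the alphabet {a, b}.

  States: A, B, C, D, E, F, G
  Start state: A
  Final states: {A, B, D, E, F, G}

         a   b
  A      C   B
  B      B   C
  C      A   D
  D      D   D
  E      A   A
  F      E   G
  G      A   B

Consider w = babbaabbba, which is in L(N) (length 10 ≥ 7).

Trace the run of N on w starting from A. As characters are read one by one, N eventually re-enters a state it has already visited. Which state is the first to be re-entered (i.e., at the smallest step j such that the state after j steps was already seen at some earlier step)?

B

State sequence: A -b-> B -a-> B -b-> C -b-> D -a-> D -a-> D -b-> D -b-> D -b-> D -a-> D
First repeat at step 2: B was already visited.

The earliest repeat is at step j = 2: N is in B, which it already visited at step i = 1.
Pumping length from the standard proof: p = 7 (the number of states). The repeated state found above gives |xy| = j ≤ 7 and |y| = j − i ≥ 1.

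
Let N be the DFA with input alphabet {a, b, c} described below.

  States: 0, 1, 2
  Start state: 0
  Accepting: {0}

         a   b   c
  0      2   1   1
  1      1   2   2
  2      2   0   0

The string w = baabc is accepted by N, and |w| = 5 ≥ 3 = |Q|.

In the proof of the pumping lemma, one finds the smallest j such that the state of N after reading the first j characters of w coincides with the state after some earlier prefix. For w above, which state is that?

1

State sequence: 0 -b-> 1 -a-> 1 -a-> 1 -b-> 2 -c-> 0
First repeat at step 2: 1 was already visited.

The earliest repeat is at step j = 2: N is in 1, which it already visited at step i = 1.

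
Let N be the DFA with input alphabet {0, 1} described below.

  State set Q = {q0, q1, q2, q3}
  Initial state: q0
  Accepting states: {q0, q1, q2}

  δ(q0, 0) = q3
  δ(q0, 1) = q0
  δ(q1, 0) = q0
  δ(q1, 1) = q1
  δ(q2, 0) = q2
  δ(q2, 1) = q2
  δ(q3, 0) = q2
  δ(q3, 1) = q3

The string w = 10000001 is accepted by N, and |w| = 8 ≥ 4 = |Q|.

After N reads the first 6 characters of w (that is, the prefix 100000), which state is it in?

Run of N on the first 6 characters of w = 1 0 0 0 0 0:
  step 0: q0  (start)
  step 1: q0  (read 1: q0→q0)
  step 2: q3  (read 0: q0→q3)
  step 3: q2  (read 0: q3→q2)
  step 4: q2  (read 0: q2→q2)
  step 5: q2  (read 0: q2→q2)
  step 6: q2  (read 0: q2→q2)

After reading 6 characters, N is in state q2.

q2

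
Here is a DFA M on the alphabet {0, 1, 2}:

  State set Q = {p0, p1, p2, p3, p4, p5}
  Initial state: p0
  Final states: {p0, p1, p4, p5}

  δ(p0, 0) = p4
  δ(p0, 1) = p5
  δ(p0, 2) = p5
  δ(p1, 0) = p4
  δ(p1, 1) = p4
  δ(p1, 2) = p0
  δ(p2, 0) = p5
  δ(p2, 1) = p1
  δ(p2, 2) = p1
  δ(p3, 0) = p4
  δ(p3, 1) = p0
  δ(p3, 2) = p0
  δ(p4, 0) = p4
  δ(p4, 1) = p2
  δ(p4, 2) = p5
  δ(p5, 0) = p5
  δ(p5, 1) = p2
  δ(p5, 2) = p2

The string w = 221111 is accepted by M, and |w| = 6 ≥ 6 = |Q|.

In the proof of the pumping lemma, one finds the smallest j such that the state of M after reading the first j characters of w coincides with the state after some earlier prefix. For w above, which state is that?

Run of M on w = 2 2 1 1 1 1:
  step 0: p0  (start)
  step 1: p5  (read 2: p0→p5)
  step 2: p2  (read 2: p5→p2)
  step 3: p1  (read 1: p2→p1)
  step 4: p4  (read 1: p1→p4)
  step 5: p2  (read 1: p4→p2)   ← first repeat (p2 seen earlier)
  step 6: p1  (read 1: p2→p1)

The earliest repeat is at step j = 5: M is in p2, which it already visited at step i = 2.

p2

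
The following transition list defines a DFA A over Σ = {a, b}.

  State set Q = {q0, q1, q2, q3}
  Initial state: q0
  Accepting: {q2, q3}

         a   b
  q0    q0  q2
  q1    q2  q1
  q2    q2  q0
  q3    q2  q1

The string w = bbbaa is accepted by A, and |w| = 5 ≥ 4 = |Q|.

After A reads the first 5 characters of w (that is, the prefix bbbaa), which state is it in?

q2

Run of A on the first 5 characters of w = b b b a a:
  step 0: q0  (start)
  step 1: q2  (read b: q0→q2)
  step 2: q0  (read b: q2→q0)
  step 3: q2  (read b: q0→q2)
  step 4: q2  (read a: q2→q2)
  step 5: q2  (read a: q2→q2)

After reading 5 characters, A is in state q2.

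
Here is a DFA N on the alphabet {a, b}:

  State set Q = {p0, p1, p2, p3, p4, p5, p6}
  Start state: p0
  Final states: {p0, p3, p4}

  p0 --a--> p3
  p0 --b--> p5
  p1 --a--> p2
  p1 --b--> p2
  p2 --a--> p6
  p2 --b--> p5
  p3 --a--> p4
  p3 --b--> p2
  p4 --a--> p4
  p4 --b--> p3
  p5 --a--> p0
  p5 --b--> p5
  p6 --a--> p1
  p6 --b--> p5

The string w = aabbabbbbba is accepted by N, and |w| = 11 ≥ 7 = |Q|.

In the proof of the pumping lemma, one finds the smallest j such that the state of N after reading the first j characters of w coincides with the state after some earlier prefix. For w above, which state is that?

p3

State sequence: p0 -a-> p3 -a-> p4 -b-> p3 -b-> p2 -a-> p6 -b-> p5 -b-> p5 -b-> p5 -b-> p5 -b-> p5 -a-> p0
First repeat at step 3: p3 was already visited.

The earliest repeat is at step j = 3: N is in p3, which it already visited at step i = 1.
With |Q| = 7, pigeonhole forces a state repeat no later than step 7; the substring read between the first and second visits to that state can be pumped.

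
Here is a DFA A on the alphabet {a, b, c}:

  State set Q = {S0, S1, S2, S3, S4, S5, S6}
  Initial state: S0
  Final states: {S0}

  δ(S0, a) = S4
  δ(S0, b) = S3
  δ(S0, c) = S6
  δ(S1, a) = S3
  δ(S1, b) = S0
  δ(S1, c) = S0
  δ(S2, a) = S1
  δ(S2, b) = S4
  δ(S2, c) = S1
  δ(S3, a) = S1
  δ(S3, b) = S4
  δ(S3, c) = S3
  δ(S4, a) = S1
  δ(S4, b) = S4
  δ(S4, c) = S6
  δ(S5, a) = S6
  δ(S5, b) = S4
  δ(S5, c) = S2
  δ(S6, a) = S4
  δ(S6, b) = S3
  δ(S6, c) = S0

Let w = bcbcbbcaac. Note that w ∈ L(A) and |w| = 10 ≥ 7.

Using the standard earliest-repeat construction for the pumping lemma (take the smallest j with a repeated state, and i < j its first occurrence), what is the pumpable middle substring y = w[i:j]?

State sequence: S0 -b-> S3 -c-> S3 -b-> S4 -c-> S6 -b-> S3 -b-> S4 -c-> S6 -a-> S4 -a-> S1 -c-> S0
First repeat at step 2: S3 was already visited.

So i = 1, j = 2, giving x = w[0:1] = b, y = w[1:2] = c, z = w[2:10] = bcbbcaac.
Check: |xy| = 2 ≤ 7 and |y| = 1 ≥ 1. Reading y takes A from S3 back to S3, so every xyⁱz is accepted.

c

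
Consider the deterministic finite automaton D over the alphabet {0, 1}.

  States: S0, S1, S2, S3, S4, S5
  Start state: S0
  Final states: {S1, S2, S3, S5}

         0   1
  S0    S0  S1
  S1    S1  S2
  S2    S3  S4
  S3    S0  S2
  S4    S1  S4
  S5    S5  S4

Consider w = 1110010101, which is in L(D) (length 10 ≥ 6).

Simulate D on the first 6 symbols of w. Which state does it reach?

S2

State sequence: S0 -1-> S1 -1-> S2 -1-> S4 -0-> S1 -0-> S1 -1-> S2

After reading 6 characters, D is in state S2.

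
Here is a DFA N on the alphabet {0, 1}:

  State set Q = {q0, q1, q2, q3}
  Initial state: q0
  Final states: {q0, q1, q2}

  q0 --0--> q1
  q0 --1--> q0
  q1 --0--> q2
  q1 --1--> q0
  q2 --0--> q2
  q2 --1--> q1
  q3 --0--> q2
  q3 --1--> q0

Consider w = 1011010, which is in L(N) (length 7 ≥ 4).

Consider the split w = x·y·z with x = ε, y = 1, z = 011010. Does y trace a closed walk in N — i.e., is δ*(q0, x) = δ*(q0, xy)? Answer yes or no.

yes

Run of N on the first 1 characters of w = 1:
  step 0: q0  (start)
  step 1: q0  (read 1: q0→q0)

After x (step 0): q0. After xy (step 1): q0.
They match, so y = 1 drives N around a cycle from q0 back to itself; pumping y any number of times keeps N in q0 before reading z, and xyⁱz ∈ L(N) for every i ≥ 0.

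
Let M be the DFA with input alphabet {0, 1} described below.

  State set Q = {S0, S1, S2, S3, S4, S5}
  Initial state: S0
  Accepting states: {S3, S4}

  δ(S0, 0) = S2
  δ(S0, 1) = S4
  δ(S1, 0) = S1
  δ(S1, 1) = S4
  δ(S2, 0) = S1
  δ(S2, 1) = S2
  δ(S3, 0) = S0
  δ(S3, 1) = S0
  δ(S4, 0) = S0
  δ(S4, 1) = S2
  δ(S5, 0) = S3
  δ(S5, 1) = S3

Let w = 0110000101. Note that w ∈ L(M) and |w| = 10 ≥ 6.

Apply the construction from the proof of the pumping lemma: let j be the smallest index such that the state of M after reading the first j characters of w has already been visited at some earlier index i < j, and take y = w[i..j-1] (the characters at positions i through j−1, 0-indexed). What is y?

1

Run of M on w = 0 1 1 0 0 0 0 1 0 1:
  step 0: S0  (start)
  step 1: S2  (read 0: S0→S2)
  step 2: S2  (read 1: S2→S2)   ← first repeat (S2 seen earlier)
  step 3: S2  (read 1: S2→S2)
  step 4: S1  (read 0: S2→S1)
  step 5: S1  (read 0: S1→S1)
  step 6: S1  (read 0: S1→S1)
  step 7: S1  (read 0: S1→S1)
  step 8: S4  (read 1: S1→S4)
  step 9: S0  (read 0: S4→S0)
  step 10: S4  (read 1: S0→S4)

So i = 1, j = 2, giving x = w[0:1] = 0, y = w[1:2] = 1, z = w[2:10] = 10000101.
Check: |xy| = 2 ≤ 6 and |y| = 1 ≥ 1. Reading y takes M from S2 back to S2, so every xyⁱz is accepted.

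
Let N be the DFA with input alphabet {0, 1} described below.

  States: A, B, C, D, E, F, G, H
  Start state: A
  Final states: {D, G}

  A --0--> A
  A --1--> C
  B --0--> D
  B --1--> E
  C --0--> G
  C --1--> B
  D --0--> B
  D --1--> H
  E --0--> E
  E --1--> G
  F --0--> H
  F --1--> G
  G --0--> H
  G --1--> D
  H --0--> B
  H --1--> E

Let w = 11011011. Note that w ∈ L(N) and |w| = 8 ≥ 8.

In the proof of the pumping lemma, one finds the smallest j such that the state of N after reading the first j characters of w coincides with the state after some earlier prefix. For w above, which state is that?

State sequence: A -1-> C -1-> B -0-> D -1-> H -1-> E -0-> E -1-> G -1-> D
First repeat at step 6: E was already visited.

The earliest repeat is at step j = 6: N is in E, which it already visited at step i = 5.
The DFA has 8 states, so the proof of the pumping lemma guarantees a repeated state among the first 8+1 visited; the segment between the two visits is the pumpable y.

E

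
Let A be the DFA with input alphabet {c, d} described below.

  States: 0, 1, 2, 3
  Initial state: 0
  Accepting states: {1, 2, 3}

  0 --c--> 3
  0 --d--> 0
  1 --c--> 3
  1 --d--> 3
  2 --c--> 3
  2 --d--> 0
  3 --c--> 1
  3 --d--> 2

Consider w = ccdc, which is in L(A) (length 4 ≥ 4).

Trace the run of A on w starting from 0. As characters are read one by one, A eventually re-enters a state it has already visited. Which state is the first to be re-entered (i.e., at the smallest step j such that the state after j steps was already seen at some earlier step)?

3

Run of A on w = c c d c:
  step 0: 0  (start)
  step 1: 3  (read c: 0→3)
  step 2: 1  (read c: 3→1)
  step 3: 3  (read d: 1→3)   ← first repeat (3 seen earlier)
  step 4: 1  (read c: 3→1)

The earliest repeat is at step j = 3: A is in 3, which it already visited at step i = 1.
The DFA has 4 states, so the proof of the pumping lemma guarantees a repeated state among the first 4+1 visited; the segment between the two visits is the pumpable y.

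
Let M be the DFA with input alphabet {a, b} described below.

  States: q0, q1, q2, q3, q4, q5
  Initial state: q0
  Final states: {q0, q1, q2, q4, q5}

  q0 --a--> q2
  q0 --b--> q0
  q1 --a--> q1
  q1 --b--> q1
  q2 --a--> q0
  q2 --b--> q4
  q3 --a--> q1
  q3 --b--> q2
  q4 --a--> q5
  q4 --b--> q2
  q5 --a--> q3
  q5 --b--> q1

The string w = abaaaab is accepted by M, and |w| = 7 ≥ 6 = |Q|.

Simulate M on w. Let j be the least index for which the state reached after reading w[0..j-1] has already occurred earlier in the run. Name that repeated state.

State sequence: q0 -a-> q2 -b-> q4 -a-> q5 -a-> q3 -a-> q1 -a-> q1 -b-> q1
First repeat at step 6: q1 was already visited.

The earliest repeat is at step j = 6: M is in q1, which it already visited at step i = 5.
Since M has 6 states, any run of length ≥ 6 visits 6+1 states, so by pigeonhole some state repeats within the first 6 steps — that repeat gives the pumpable loop.

q1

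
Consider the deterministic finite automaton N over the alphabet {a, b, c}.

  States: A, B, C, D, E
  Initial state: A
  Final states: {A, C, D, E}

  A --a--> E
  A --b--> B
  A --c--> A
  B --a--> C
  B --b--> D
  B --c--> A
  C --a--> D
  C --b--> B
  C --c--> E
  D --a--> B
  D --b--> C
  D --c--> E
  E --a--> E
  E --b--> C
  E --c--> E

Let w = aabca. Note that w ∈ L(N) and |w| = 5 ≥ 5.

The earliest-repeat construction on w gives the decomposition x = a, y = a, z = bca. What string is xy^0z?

abca

xy⁰z = xz = a·bca = abca.
Reading y = a takes N from E back to E, so after x the machine is still in E, and z then leads to the accepting state E. Hence abca ∈ L(N).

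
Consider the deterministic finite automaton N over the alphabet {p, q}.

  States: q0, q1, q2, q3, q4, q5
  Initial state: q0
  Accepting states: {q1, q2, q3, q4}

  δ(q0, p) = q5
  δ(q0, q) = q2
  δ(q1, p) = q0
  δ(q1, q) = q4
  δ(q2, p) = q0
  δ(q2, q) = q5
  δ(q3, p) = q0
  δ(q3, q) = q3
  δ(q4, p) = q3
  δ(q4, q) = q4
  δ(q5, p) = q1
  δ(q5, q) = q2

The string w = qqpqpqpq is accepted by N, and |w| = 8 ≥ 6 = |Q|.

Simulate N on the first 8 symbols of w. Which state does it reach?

q2

Run of N on the first 8 characters of w = q q p q p q p q:
  step 0: q0  (start)
  step 1: q2  (read q: q0→q2)
  step 2: q5  (read q: q2→q5)
  step 3: q1  (read p: q5→q1)
  step 4: q4  (read q: q1→q4)
  step 5: q3  (read p: q4→q3)
  step 6: q3  (read q: q3→q3)
  step 7: q0  (read p: q3→q0)
  step 8: q2  (read q: q0→q2)

After reading 8 characters, N is in state q2.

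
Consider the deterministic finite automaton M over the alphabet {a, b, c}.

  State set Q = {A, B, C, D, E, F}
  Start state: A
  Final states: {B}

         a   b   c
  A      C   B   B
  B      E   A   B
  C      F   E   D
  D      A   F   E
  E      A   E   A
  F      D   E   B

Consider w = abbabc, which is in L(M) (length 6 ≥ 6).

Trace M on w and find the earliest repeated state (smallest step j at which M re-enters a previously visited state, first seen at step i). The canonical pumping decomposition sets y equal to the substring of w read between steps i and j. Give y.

b

Run of M on w = a b b a b c:
  step 0: A  (start)
  step 1: C  (read a: A→C)
  step 2: E  (read b: C→E)
  step 3: E  (read b: E→E)   ← first repeat (E seen earlier)
  step 4: A  (read a: E→A)
  step 5: B  (read b: A→B)
  step 6: B  (read c: B→B)

So i = 2, j = 3, giving x = w[0:2] = ab, y = w[2:3] = b, z = w[3:6] = abc.
Check: |xy| = 3 ≤ 6 and |y| = 1 ≥ 1. Reading y takes M from E back to E, so every xyⁱz is accepted.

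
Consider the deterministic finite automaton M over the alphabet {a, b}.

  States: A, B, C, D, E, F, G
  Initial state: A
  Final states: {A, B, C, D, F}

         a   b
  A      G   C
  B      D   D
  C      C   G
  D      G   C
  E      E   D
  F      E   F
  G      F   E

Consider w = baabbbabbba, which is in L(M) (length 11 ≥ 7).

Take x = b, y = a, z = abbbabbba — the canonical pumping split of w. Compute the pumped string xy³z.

baaaabbbabbba

xy^3z = b·a·a·a·abbbabbba = baaaabbbabbba.
Reading y = a takes M from C back to C, so after x·y·y·y the machine is still in C, and z then leads to the accepting state C. Hence baaaabbbabbba ∈ L(M).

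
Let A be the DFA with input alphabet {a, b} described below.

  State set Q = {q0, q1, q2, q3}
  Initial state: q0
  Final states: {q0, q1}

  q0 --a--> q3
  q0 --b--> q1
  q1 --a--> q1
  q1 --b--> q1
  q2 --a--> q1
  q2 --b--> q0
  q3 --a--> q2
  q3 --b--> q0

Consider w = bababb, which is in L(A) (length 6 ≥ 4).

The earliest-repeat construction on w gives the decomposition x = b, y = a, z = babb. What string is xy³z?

xy^3z = b·a·a·a·babb = baaababb.
Reading y = a takes A from q1 back to q1, so after x·y·y·y the machine is still in q1, and z then leads to the accepting state q1. Hence baaababb ∈ L(A).

baaababb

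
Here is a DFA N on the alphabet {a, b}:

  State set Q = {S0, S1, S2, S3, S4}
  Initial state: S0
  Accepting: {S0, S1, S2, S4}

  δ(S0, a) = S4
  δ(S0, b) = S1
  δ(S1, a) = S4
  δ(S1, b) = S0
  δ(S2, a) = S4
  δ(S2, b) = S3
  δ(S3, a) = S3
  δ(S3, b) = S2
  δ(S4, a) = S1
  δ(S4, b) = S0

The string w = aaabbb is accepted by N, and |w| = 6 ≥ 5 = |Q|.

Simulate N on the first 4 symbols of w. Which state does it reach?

S0

State sequence: S0 -a-> S4 -a-> S1 -a-> S4 -b-> S0

After reading 4 characters, N is in state S0.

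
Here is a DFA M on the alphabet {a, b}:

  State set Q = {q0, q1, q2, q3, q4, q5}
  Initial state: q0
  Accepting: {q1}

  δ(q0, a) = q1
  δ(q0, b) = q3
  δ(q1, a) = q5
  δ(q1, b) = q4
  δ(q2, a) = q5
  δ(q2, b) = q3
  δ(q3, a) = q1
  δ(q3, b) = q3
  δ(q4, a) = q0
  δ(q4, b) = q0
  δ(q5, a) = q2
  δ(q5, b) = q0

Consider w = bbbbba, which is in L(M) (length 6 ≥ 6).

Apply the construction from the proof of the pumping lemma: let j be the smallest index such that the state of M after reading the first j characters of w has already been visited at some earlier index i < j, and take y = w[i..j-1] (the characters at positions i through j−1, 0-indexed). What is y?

b

Run of M on w = b b b b b a:
  step 0: q0  (start)
  step 1: q3  (read b: q0→q3)
  step 2: q3  (read b: q3→q3)   ← first repeat (q3 seen earlier)
  step 3: q3  (read b: q3→q3)
  step 4: q3  (read b: q3→q3)
  step 5: q3  (read b: q3→q3)
  step 6: q1  (read a: q3→q1)

So i = 1, j = 2, giving x = w[0:1] = b, y = w[1:2] = b, z = w[2:6] = bbba.
Check: |xy| = 2 ≤ 6 and |y| = 1 ≥ 1. Reading y takes M from q3 back to q3, so every xyⁱz is accepted.
With |Q| = 6, pigeonhole forces a state repeat no later than step 6; the substring read between the first and second visits to that state can be pumped.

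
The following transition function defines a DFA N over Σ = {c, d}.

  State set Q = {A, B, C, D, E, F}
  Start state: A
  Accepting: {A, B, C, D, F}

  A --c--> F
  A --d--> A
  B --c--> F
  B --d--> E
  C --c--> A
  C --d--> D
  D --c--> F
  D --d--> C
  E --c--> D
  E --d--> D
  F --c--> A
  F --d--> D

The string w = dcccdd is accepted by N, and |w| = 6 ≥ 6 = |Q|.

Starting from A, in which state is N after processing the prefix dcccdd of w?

C

Run of N on the first 6 characters of w = d c c c d d:
  step 0: A  (start)
  step 1: A  (read d: A→A)
  step 2: F  (read c: A→F)
  step 3: A  (read c: F→A)
  step 4: F  (read c: A→F)
  step 5: D  (read d: F→D)
  step 6: C  (read d: D→C)

After reading 6 characters, N is in state C.
(This kind of state-tracing is the core of the pumping-lemma construction: with 6 states, pigeonhole forces a repeat within the first 6 steps.)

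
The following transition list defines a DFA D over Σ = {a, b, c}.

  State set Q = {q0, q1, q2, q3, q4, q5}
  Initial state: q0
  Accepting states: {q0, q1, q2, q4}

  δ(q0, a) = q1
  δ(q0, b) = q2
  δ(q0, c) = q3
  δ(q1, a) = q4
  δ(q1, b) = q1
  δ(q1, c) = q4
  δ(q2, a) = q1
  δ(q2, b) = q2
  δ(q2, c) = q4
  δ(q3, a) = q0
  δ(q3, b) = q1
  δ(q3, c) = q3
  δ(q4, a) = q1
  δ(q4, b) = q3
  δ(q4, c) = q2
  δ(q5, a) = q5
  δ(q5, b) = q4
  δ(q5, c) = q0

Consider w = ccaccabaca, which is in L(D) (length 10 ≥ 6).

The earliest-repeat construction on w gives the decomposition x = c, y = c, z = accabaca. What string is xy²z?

xy^2z = c·c·c·accabaca = cccaccabaca.
Reading y = c takes D from q3 back to q3, so after x·y·y the machine is still in q3, and z then leads to the accepting state q1. Hence cccaccabaca ∈ L(D).

cccaccabaca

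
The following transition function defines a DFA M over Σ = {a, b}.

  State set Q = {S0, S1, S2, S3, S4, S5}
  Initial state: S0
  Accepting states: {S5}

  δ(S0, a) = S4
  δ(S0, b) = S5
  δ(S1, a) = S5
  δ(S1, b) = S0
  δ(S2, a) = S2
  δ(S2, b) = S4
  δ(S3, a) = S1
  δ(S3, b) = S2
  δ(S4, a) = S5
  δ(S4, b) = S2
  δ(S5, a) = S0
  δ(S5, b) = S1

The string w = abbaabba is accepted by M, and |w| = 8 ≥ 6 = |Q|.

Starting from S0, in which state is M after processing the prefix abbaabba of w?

S5

State sequence: S0 -a-> S4 -b-> S2 -b-> S4 -a-> S5 -a-> S0 -b-> S5 -b-> S1 -a-> S5

After reading 8 characters, M is in state S5.
(This kind of state-tracing is the core of the pumping-lemma construction: with 6 states, pigeonhole forces a repeat within the first 6 steps.)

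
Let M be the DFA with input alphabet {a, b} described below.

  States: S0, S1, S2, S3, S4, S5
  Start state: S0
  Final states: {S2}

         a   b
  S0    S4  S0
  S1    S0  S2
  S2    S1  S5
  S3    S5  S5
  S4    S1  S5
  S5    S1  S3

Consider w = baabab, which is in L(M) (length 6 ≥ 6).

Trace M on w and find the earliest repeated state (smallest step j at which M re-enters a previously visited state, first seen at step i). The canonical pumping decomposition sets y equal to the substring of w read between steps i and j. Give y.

Run of M on w = b a a b a b:
  step 0: S0  (start)
  step 1: S0  (read b: S0→S0)   ← first repeat (S0 seen earlier)
  step 2: S4  (read a: S0→S4)
  step 3: S1  (read a: S4→S1)
  step 4: S2  (read b: S1→S2)
  step 5: S1  (read a: S2→S1)
  step 6: S2  (read b: S1→S2)

So i = 0, j = 1, giving x = w[0:0] = ε, y = w[0:1] = b, z = w[1:6] = aabab.
Check: |xy| = 1 ≤ 6 and |y| = 1 ≥ 1. Reading y takes M from S0 back to S0, so every xyⁱz is accepted.

b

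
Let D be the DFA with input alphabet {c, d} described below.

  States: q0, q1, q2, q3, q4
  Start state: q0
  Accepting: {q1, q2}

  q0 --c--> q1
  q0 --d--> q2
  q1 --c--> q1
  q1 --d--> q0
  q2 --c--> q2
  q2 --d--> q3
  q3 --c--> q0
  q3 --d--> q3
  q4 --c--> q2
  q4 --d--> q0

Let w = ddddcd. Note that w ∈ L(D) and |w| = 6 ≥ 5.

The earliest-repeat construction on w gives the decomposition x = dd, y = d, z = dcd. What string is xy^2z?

xy^2z = dd·d·d·dcd = dddddcd.
Reading y = d takes D from q3 back to q3, so after x·y·y the machine is still in q3, and z then leads to the accepting state q2. Hence dddddcd ∈ L(D).

dddddcd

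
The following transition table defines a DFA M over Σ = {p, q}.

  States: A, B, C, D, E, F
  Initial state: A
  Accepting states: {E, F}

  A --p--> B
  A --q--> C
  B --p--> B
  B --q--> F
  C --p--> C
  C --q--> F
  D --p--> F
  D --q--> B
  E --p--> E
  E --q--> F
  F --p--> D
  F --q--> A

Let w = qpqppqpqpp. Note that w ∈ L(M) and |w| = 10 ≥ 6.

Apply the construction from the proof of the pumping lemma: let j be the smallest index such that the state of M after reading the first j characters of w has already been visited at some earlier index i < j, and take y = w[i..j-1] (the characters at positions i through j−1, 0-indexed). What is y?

p

State sequence: A -q-> C -p-> C -q-> F -p-> D -p-> F -q-> A -p-> B -q-> F -p-> D -p-> F
First repeat at step 2: C was already visited.

So i = 1, j = 2, giving x = w[0:1] = q, y = w[1:2] = p, z = w[2:10] = qppqpqpp.
Check: |xy| = 2 ≤ 6 and |y| = 1 ≥ 1. Reading y takes M from C back to C, so every xyⁱz is accepted.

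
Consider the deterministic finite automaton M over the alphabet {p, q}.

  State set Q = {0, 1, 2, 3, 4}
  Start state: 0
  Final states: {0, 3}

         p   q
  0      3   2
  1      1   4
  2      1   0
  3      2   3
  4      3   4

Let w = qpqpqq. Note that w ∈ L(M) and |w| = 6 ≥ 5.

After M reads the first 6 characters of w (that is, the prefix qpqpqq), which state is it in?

Run of M on the first 6 characters of w = q p q p q q:
  step 0: 0  (start)
  step 1: 2  (read q: 0→2)
  step 2: 1  (read p: 2→1)
  step 3: 4  (read q: 1→4)
  step 4: 3  (read p: 4→3)
  step 5: 3  (read q: 3→3)
  step 6: 3  (read q: 3→3)

After reading 6 characters, M is in state 3.
(This kind of state-tracing is the core of the pumping-lemma construction: with 5 states, pigeonhole forces a repeat within the first 5 steps.)

3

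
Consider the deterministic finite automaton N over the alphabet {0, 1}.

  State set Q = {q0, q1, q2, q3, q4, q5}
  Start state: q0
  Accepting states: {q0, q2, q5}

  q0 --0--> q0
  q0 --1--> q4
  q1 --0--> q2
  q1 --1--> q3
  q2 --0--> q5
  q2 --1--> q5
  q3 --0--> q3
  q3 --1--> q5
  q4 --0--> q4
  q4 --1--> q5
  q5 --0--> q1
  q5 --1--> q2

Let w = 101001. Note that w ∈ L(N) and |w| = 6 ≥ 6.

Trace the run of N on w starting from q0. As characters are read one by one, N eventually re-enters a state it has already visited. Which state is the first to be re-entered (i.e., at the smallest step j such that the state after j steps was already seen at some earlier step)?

Run of N on w = 1 0 1 0 0 1:
  step 0: q0  (start)
  step 1: q4  (read 1: q0→q4)
  step 2: q4  (read 0: q4→q4)   ← first repeat (q4 seen earlier)
  step 3: q5  (read 1: q4→q5)
  step 4: q1  (read 0: q5→q1)
  step 5: q2  (read 0: q1→q2)
  step 6: q5  (read 1: q2→q5)

The earliest repeat is at step j = 2: N is in q4, which it already visited at step i = 1.
Pumping length from the standard proof: p = 6 (the number of states). The repeated state found above gives |xy| = j ≤ 6 and |y| = j − i ≥ 1.

q4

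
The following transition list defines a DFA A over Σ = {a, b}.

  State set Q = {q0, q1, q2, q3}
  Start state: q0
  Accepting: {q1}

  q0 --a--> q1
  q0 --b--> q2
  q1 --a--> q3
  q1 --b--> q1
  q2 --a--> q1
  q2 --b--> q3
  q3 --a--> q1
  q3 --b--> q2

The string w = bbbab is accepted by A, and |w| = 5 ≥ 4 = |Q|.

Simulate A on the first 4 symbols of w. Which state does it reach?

q1

State sequence: q0 -b-> q2 -b-> q3 -b-> q2 -a-> q1

After reading 4 characters, A is in state q1.
(This kind of state-tracing is the core of the pumping-lemma construction: with 4 states, pigeonhole forces a repeat within the first 4 steps.)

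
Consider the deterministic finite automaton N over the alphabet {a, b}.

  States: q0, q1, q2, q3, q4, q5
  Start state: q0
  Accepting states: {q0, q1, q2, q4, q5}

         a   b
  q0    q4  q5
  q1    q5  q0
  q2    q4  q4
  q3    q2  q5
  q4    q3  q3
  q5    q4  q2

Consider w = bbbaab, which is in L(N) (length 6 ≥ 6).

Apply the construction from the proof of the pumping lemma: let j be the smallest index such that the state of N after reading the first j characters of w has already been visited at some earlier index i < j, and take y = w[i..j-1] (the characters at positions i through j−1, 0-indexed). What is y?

baa

State sequence: q0 -b-> q5 -b-> q2 -b-> q4 -a-> q3 -a-> q2 -b-> q4
First repeat at step 5: q2 was already visited.

So i = 2, j = 5, giving x = w[0:2] = bb, y = w[2:5] = baa, z = w[5:6] = b.
Check: |xy| = 5 ≤ 6 and |y| = 3 ≥ 1. Reading y takes N from q2 back to q2, so every xyⁱz is accepted.
Since N has 6 states, any run of length ≥ 6 visits 6+1 states, so by pigeonhole some state repeats within the first 6 steps — that repeat gives the pumpable loop.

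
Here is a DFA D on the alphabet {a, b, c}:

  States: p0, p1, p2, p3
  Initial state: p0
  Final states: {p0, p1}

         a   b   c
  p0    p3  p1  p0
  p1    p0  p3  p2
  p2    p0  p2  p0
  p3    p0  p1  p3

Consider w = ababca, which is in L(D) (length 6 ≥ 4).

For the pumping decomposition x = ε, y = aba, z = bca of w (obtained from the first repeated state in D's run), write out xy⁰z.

bca

xy⁰z = xz = ε·bca = bca.
Reading y = aba takes D from p0 back to p0, so after x the machine is still in p0, and z then leads to the accepting state p0. Hence bca ∈ L(D).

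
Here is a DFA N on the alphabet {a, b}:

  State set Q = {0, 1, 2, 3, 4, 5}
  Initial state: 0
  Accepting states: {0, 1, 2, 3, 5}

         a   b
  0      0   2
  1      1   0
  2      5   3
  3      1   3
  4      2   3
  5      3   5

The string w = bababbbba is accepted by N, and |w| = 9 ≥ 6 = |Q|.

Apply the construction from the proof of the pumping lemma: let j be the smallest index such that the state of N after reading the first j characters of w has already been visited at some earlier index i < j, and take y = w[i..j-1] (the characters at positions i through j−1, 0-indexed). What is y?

Run of N on w = b a b a b b b b a:
  step 0: 0  (start)
  step 1: 2  (read b: 0→2)
  step 2: 5  (read a: 2→5)
  step 3: 5  (read b: 5→5)   ← first repeat (5 seen earlier)
  step 4: 3  (read a: 5→3)
  step 5: 3  (read b: 3→3)
  step 6: 3  (read b: 3→3)
  step 7: 3  (read b: 3→3)
  step 8: 3  (read b: 3→3)
  step 9: 1  (read a: 3→1)

So i = 2, j = 3, giving x = w[0:2] = ba, y = w[2:3] = b, z = w[3:9] = abbbba.
Check: |xy| = 3 ≤ 6 and |y| = 1 ≥ 1. Reading y takes N from 5 back to 5, so every xyⁱz is accepted.

b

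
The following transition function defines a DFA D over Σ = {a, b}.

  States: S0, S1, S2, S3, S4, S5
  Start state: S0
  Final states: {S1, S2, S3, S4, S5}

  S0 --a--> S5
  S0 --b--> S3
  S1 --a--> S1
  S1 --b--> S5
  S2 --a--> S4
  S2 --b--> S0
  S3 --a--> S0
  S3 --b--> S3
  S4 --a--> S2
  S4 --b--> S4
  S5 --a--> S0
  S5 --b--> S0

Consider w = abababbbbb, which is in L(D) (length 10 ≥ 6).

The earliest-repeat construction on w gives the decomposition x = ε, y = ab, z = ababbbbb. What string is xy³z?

abababababbbbb

xy^3z = ε·ab·ab·ab·ababbbbb = abababababbbbb.
Reading y = ab takes D from S0 back to S0, so after x·y·y·y the machine is still in S0, and z then leads to the accepting state S3. Hence abababababbbbb ∈ L(D).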